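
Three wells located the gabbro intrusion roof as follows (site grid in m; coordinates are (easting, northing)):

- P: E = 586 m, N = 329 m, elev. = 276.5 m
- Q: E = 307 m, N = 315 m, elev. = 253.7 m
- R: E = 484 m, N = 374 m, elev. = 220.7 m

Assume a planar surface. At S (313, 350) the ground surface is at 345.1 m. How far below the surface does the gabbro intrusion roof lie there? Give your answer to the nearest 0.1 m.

Two edge vectors: P→Q = (-279, -14, -22.8), P→R = (-102, 45, -55.8).
Normal n = (P→Q) × (P→R) = (1807.2, -13242.6, -13983).
So ∂z/∂E = −n_x/n_z = 0.12924 and ∂z/∂N = −n_y/n_z = −0.94705.
Intercept c from P: 276.5 − 75.74 + 311.58 = 512.34.
At (313, 350): z_contact = 40.45 − 331.47 + 512.34 = 221.33 m.
Depth below ground = 345.1 − 221.33 = 123.8 m.

123.8 m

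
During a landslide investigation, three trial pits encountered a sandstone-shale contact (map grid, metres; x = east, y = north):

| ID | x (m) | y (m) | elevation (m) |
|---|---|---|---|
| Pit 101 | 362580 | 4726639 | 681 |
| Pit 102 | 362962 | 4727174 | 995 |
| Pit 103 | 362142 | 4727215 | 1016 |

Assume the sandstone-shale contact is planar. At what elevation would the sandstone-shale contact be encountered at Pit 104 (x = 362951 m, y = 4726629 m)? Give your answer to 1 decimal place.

Two edge vectors: Pit 101→Pit 102 = (382, 535, 314), Pit 101→Pit 103 = (-438, 576, 335).
Normal n = (Pit 101→Pit 102) × (Pit 101→Pit 103) = (-1639, -265502, 454362).
So ∂z/∂x = −n_x/n_z = 0.003607256 and ∂z/∂y = −n_y/n_z = 0.584340240.
Intercept c from Pit 101: 681 − 1307.92 − 2761965.37 = −2762592.29.
At (362951, 4726629): z = 1309.3 + 2761959.5 − 2762592.29 = 676.5 m.

676.5 m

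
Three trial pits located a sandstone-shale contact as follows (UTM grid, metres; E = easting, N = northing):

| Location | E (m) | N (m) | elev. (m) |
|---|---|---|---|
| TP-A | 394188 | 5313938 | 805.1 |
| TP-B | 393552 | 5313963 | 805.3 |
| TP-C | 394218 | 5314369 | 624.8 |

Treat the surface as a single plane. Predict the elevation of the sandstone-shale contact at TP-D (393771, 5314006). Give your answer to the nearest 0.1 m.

Two edge vectors: TP-A→TP-B = (-636, 25, 0.2), TP-A→TP-C = (30, 431, -180.3).
Normal n = (TP-A→TP-B) × (TP-A→TP-C) = (-4593.7, -114664.8, -274866).
So ∂z/∂E = −n_x/n_z = −0.016712507 and ∂z/∂N = −n_y/n_z = −0.417166183.
Intercept c from TP-A: 805.1 + 6587.87 + 2216795.23 = 2224188.20.
At (393771, 5314006): z = −6580.9 − 2216823.6 + 2224188.20 = 783.7 m.

783.7 m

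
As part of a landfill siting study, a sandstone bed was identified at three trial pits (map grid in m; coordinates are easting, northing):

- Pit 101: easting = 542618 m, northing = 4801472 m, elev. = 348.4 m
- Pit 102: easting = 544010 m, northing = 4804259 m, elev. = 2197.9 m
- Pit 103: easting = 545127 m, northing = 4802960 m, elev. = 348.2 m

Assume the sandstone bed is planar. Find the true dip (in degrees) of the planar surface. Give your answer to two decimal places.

47.63°

Two edge vectors: Pit 101→Pit 102 = (1392, 2787, 1849.5), Pit 101→Pit 103 = (2509, 1488, -0.2).
Normal n = (Pit 101→Pit 102) × (Pit 101→Pit 103) = (-2752613.4, 4640673.9, -4921287).
So ∂z/∂easting = −n_x/n_z = −0.55933 and ∂z/∂northing = −n_y/n_z = 0.94298.
Gradient magnitude |∇z| = √(a² + b²) = √(0.31285 + 0.88921) = 1.09638.
True dip = arctan(1.09638) = 47.63°, dipping toward SSE (azimuth ≈ 149°).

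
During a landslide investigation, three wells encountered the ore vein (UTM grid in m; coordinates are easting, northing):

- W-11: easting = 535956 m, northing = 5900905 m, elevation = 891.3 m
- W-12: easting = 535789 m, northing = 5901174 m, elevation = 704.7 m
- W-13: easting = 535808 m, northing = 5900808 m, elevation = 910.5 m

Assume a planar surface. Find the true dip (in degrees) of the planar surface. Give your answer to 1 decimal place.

Two edge vectors: W-11→W-12 = (-167, 269, -186.6), W-11→W-13 = (-148, -97, 19.2).
Normal n = (W-11→W-12) × (W-11→W-13) = (-12935.4, 30823.2, 56011).
So ∂z/∂easting = −n_x/n_z = 0.23094 and ∂z/∂northing = −n_y/n_z = −0.55031.
Gradient magnitude |∇z| = √(a² + b²) = √(0.05334 + 0.30284) = 0.59680.
True dip = arctan(0.59680) = 30.8°, dipping toward NNW (azimuth ≈ 337°).

30.8°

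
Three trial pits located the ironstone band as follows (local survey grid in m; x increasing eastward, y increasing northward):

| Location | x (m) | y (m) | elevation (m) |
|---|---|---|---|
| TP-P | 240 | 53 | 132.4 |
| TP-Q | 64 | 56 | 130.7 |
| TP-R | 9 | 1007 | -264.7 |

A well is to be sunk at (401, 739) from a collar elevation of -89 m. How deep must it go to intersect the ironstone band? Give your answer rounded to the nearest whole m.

Let the plane be z = a·x + b·y + c.
TP-Q−TP-P: −176a + 3b = −1.7;  TP-R−TP-P: −231a + 954b = −397.1.
Solving gives a = 0.00257, b = −0.41562.
Then c = 132.4 − a·240 − b·53 = 153.81.
At (401, 739): z_contact = 1.0 − 307.1 + 153.81 = -152.3 m.
Depth below ground = -89 − (-152.3) = 63 m.

63 m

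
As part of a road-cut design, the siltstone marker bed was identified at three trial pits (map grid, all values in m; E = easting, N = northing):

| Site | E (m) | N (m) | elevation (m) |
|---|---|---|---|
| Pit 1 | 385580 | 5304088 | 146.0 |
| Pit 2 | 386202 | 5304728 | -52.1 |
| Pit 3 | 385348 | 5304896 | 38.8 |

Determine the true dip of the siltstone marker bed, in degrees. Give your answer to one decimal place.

12.6°

Two edge vectors: Pit 1→Pit 2 = (622, 640, -198.1), Pit 1→Pit 3 = (-232, 808, -107.2).
Normal n = (Pit 1→Pit 2) × (Pit 1→Pit 3) = (91456.8, 112637.6, 651056).
So ∂z/∂E = −n_x/n_z = −0.14047 and ∂z/∂N = −n_y/n_z = −0.17301.
Gradient magnitude |∇z| = √(a² + b²) = √(0.01973 + 0.02993) = 0.22286.
True dip = arctan(0.22286) = 12.6°, dipping toward NE (azimuth ≈ 039°).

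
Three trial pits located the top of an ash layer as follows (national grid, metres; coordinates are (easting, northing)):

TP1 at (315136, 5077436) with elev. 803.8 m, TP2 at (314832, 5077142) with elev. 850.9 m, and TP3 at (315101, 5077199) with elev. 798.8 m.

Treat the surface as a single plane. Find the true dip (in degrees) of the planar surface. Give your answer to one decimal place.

11.9°

Let the plane be z = a·E + b·N + c.
TP2−TP1: −304a − 294b = 47.1;  TP3−TP1: −35a − 237b = −5.
Solving gives a = −0.20455, b = 0.05131.
Gradient magnitude |∇z| = √(a² + b²) = √(0.04184 + 0.00263) = 0.21089.
True dip = arctan(0.21089) = 11.9°, dipping toward ESE (azimuth ≈ 104°).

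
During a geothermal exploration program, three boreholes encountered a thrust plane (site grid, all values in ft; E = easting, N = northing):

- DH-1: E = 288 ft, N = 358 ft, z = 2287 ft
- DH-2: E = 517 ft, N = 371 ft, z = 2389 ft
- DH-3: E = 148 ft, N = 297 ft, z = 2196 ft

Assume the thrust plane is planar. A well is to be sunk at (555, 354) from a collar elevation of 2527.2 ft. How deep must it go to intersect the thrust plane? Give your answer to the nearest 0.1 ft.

131.6 ft

Two edge vectors: DH-1→DH-2 = (229, 13, 102), DH-1→DH-3 = (-140, -61, -91).
Normal n = (DH-1→DH-2) × (DH-1→DH-3) = (5039, 6559, -12149).
So ∂z/∂E = −n_x/n_z = 0.41477 and ∂z/∂N = −n_y/n_z = 0.53988.
Intercept c from DH-1: 2287 − 119.45 − 193.28 = 1974.27.
At (555, 354): z_contact = 230.20 + 191.12 + 1974.27 = 2395.58 ft.
Depth below ground = 2527.2 − 2395.58 = 131.6 ft.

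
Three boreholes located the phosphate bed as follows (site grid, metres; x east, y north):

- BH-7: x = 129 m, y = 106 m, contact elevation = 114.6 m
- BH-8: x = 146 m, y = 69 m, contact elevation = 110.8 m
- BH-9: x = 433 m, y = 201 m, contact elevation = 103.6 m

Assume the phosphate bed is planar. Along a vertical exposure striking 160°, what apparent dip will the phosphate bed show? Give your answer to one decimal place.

5.2°

Two edge vectors: BH-7→BH-8 = (17, -37, -3.8), BH-7→BH-9 = (304, 95, -11).
Normal n = (BH-7→BH-8) × (BH-7→BH-9) = (768, -968.2, 12863).
So ∂z/∂x = −n_x/n_z = −0.05971 and ∂z/∂y = −n_y/n_z = 0.07527.
Unit vector along 160° is (sin 160°, cos 160°) = (0.3420, -0.9397).
Slope in that direction = a·(0.3420) + b·(-0.9397) = −0.09115.
Apparent dip = arctan|0.09115| = 5.2° (true dip is 5.5°, so apparent ≤ true as expected).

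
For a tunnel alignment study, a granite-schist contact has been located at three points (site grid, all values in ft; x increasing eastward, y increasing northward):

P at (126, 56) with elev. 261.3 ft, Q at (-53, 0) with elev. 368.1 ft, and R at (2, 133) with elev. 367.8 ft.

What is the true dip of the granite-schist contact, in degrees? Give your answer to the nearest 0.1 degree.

Two edge vectors: P→Q = (-179, -56, 106.8), P→R = (-124, 77, 106.5).
Normal n = (P→Q) × (P→R) = (-14187.6, 5820.3, -20727).
So ∂z/∂x = −n_x/n_z = −0.68450 and ∂z/∂y = −n_y/n_z = 0.28081.
Gradient magnitude |∇z| = √(a² + b²) = √(0.46854 + 0.07885) = 0.73986.
True dip = arctan(0.73986) = 36.5°, dipping toward ESE (azimuth ≈ 112°).

36.5°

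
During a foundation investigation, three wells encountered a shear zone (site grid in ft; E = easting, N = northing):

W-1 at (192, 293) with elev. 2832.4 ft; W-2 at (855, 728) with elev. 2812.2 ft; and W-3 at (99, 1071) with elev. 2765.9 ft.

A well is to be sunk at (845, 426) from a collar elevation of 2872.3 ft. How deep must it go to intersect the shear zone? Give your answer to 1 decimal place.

Let the plane be z = a·E + b·N + c.
W-2−W-1: 663a + 435b = −20.2;  W-3−W-1: −93a + 778b = −66.5.
Solving gives a = 0.023751, b = −0.082636.
Then c = 2832.4 − a·192 − b·293 = 2852.05.
At (845, 426): z_contact = 20.07 − 35.20 + 2852.05 = 2836.92 ft.
Depth below ground = 2872.3 − 2836.92 = 35.4 ft.

35.4 ft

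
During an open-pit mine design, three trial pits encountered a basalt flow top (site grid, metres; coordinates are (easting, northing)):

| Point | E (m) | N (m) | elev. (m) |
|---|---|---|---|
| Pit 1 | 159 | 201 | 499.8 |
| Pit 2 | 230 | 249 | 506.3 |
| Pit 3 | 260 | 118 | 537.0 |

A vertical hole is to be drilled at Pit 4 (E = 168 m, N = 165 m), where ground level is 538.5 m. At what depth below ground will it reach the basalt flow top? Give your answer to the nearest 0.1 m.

30.1 m

Two edge vectors: Pit 1→Pit 2 = (71, 48, 6.5), Pit 1→Pit 3 = (101, -83, 37.2).
Normal n = (Pit 1→Pit 2) × (Pit 1→Pit 3) = (2325.1, -1984.7, -10741).
So ∂z/∂E = −n_x/n_z = 0.21647 and ∂z/∂N = −n_y/n_z = −0.18478.
Intercept c from Pit 1: 499.8 − 34.42 + 37.14 = 502.52.
At (168, 165): z_contact = 36.37 − 30.49 + 502.52 = 508.40 m.
Depth below ground = 538.5 − 508.40 = 30.1 m.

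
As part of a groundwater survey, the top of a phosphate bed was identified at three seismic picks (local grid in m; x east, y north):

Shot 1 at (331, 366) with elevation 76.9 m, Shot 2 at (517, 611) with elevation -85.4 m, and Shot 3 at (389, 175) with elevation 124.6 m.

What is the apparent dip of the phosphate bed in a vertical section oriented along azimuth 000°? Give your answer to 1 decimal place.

20.2°

Let the plane be z = a·x + b·y + c.
Shot 2−Shot 1: 186a + 245b = −162.3;  Shot 3−Shot 1: 58a − 191b = 47.7.
Solving gives a = −0.38831, b = −0.36765.
Unit vector along 000° is (sin 0°, cos 0°) = (0.0000, 1.0000).
Slope in that direction = a·(0.0000) + b·(1.0000) = −0.36765.
Apparent dip = arctan|0.36765| = 20.2° (true dip is 28.1°, so apparent ≤ true as expected).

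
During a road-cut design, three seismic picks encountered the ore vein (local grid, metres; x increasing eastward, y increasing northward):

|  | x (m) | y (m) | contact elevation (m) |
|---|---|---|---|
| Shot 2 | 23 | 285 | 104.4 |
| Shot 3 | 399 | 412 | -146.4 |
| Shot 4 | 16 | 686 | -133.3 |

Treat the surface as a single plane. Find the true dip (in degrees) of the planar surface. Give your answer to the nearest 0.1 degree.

37.2°

Let the plane be z = a·x + b·y + c.
Shot 3−Shot 2: 376a + 127b = −250.8;  Shot 4−Shot 2: −7a + 401b = −237.7.
Solving gives a = −0.46407, b = −0.60087.
Gradient magnitude |∇z| = √(a² + b²) = √(0.21536 + 0.36104) = 0.75921.
True dip = arctan(0.75921) = 37.2°, dipping toward NE (azimuth ≈ 038°).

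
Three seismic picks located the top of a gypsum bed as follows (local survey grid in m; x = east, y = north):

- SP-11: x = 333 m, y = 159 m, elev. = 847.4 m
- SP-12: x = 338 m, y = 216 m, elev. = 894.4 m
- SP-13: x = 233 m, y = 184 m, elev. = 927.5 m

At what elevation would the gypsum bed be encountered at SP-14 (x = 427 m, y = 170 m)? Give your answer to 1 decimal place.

Let the plane be z = a·x + b·y + c.
SP-12−SP-11: 5a + 57b = 47;  SP-13−SP-11: −100a + 25b = 80.1.
Solving gives a = −0.58209, b = 0.87562.
Then c = 847.4 − a·333 − b·159 = 902.01.
At (427, 170): z = −248.6 + 148.9 + 902.01 = 802.3 m.

802.3 m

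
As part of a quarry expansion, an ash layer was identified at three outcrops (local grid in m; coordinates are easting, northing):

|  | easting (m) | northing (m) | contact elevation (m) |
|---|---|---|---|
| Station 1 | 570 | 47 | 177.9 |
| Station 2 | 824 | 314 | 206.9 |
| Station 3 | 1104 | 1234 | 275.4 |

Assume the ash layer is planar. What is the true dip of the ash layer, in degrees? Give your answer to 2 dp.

Two edge vectors: Station 1→Station 2 = (254, 267, 29), Station 1→Station 3 = (534, 1187, 97.5).
Normal n = (Station 1→Station 2) × (Station 1→Station 3) = (-8390.5, -9279, 158920).
So ∂z/∂easting = −n_x/n_z = 0.05280 and ∂z/∂northing = −n_y/n_z = 0.05839.
Gradient magnitude |∇z| = √(a² + b²) = √(0.00279 + 0.00341) = 0.07872.
True dip = arctan(0.07872) = 4.50°, dipping toward SW (azimuth ≈ 222°).

4.50°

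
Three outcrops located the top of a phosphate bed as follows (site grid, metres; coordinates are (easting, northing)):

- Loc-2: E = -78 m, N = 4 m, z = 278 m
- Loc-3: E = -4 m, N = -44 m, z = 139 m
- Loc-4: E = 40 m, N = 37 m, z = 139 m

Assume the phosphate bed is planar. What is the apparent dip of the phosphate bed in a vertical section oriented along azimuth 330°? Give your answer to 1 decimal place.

Let the plane be z = a·E + b·N + c.
Loc-3−Loc-2: 74a − 48b = −139;  Loc-4−Loc-2: 118a + 33b = −139.
Solving gives a = −1.38897, b = 0.75450.
Unit vector along 330° is (sin 330°, cos 330°) = (-0.5000, 0.8660).
Slope in that direction = a·(-0.5000) + b·(0.8660) = 1.34790.
Apparent dip = arctan|1.34790| = 53.4° (true dip is 57.7°, so apparent ≤ true as expected).

53.4°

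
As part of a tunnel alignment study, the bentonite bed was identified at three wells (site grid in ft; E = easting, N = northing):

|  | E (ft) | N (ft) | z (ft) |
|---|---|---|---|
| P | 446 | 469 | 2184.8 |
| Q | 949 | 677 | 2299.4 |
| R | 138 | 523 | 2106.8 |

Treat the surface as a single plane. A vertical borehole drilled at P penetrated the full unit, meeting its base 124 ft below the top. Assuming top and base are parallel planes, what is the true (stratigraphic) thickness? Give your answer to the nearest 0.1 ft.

Let the plane be z = a·E + b·N + c.
Q−P: 503a + 208b = 114.6;  R−P: −308a + 54b = −78.
Solving gives a = 0.24568, b = −0.04316.
|∇z| = √(a²+b²) = 0.24944, so dip δ = arctan(0.24944) = 14.01°.
True thickness = vertical thickness × cos δ = 124 × cos 14.01° = 120.3 ft.

120.3 ft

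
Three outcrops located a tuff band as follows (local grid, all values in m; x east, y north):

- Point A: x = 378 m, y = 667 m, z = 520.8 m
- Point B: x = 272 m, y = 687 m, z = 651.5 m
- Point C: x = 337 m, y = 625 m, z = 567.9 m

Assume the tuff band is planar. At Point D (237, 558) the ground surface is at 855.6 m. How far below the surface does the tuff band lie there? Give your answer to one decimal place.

170.4 m

Let the plane be z = a·x + b·y + c.
Point B−Point A: −106a + 20b = 130.7;  Point C−Point A: −41a − 42b = 47.1.
Solving gives a = −1.21992, b = 0.06944.
Then c = 520.8 − a·378 − b·667 = 935.61.
At (237, 558): z_contact = −289.12 + 38.75 + 935.61 = 685.24 m.
Depth below ground = 855.6 − 685.24 = 170.4 m.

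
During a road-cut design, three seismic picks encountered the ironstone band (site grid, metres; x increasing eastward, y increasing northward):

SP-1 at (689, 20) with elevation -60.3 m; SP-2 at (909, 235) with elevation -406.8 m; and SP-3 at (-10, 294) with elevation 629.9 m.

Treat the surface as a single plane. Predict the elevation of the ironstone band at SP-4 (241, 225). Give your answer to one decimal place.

Let the plane be z = a·x + b·y + c.
SP-2−SP-1: 220a + 215b = −346.5;  SP-3−SP-1: −699a + 274b = 690.2.
Solving gives a = −1.15562, b = −0.42913.
Then c = -60.3 − a·689 − b·20 = 744.51.
At (241, 225): z = −278.5 − 96.6 + 744.51 = 369.4 m.

369.4 m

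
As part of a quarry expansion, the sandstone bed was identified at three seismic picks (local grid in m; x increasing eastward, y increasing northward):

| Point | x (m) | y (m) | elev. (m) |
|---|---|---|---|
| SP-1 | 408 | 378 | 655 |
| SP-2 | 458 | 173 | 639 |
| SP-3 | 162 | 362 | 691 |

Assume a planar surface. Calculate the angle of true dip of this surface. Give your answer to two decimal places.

Let the plane be z = a·x + b·y + c.
SP-2−SP-1: 50a − 205b = −16;  SP-3−SP-1: −246a − 16b = 36.
Solving gives a = −0.14905, b = 0.04169.
Gradient magnitude |∇z| = √(a² + b²) = √(0.02222 + 0.00174) = 0.15477.
True dip = arctan(0.15477) = 8.80°, dipping toward ESE (azimuth ≈ 106°).

8.80°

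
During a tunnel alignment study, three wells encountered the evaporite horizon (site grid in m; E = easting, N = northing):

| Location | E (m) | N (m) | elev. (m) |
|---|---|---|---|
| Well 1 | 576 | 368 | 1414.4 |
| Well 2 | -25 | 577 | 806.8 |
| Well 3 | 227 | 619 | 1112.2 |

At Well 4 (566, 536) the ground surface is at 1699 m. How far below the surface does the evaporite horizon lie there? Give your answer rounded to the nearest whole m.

230 m

Let the plane be z = a·E + b·N + c.
Well 2−Well 1: −601a + 209b = −607.6;  Well 3−Well 1: −349a + 251b = −302.2.
Solving gives a = 1.14681, b = 0.39058.
Then c = 1414.4 − a·576 − b·368 = 610.10.
At (566, 536): z_contact = 649.1 + 209.4 + 610.10 = 1468.5 m.
Depth below ground = 1699 − 1468.5 = 230 m.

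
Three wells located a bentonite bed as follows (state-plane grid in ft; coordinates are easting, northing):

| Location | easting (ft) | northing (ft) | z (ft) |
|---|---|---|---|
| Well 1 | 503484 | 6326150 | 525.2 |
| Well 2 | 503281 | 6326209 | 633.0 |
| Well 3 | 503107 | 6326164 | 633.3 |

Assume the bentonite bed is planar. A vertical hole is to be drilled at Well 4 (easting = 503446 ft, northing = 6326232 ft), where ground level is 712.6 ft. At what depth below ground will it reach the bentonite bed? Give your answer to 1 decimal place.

98.8 ft

Two edge vectors: Well 1→Well 2 = (-203, 59, 107.8), Well 1→Well 3 = (-377, 14, 108.1).
Normal n = (Well 1→Well 2) × (Well 1→Well 3) = (4868.7, -18696.3, 19401).
So ∂z/∂easting = −n_x/n_z = −0.250950982 and ∂z/∂northing = −n_y/n_z = 0.963677130.
Intercept c from Well 1: 525.2 + 126349.80 − 6096366.08 = −5969491.07.
At (503446, 6326232): z_contact = −126340.27 + 6096445.10 − 5969491.07 = 613.76 ft.
Depth below ground = 712.6 − 613.76 = 98.8 ft.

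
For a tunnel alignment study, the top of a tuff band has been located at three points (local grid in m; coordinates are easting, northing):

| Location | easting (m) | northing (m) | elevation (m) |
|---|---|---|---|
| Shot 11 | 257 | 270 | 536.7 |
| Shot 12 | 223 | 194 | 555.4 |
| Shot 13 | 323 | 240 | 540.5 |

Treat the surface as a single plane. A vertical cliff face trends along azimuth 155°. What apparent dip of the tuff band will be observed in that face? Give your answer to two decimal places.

Let the plane be z = a·easting + b·northing + c.
Shot 12−Shot 11: −34a − 76b = 18.7;  Shot 13−Shot 11: 66a − 30b = 3.8.
Solving gives a = −0.04510, b = −0.22588.
Unit vector along 155° is (sin 155°, cos 155°) = (0.4226, -0.9063).
Slope in that direction = a·(0.4226) + b·(-0.9063) = 0.18566.
Apparent dip = arctan|0.18566| = 10.52° (true dip is 13.0°, so apparent ≤ true as expected).

10.52°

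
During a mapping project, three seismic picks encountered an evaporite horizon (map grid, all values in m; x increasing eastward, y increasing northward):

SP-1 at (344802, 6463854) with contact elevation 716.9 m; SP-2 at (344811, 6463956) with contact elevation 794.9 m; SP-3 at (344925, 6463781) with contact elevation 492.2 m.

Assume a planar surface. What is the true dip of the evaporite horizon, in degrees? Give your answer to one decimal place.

Two edge vectors: SP-1→SP-2 = (9, 102, 78), SP-1→SP-3 = (123, -73, -224.7).
Normal n = (SP-1→SP-2) × (SP-1→SP-3) = (-17225.4, 11616.3, -13203).
So ∂z/∂x = −n_x/n_z = −1.30466 and ∂z/∂y = −n_y/n_z = 0.87982.
Gradient magnitude |∇z| = √(a² + b²) = √(1.70213 + 0.77409) = 1.57360.
True dip = arctan(1.57360) = 57.6°, dipping toward SE (azimuth ≈ 124°).

57.6°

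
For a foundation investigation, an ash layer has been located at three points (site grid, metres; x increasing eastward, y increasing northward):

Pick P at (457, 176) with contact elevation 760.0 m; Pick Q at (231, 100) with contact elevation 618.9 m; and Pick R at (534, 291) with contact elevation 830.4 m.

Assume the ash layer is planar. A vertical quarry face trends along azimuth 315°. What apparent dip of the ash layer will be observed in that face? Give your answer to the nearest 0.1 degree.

11.6°

Let the plane be z = a·x + b·y + c.
Pick Q−Pick P: −226a − 76b = −141.1;  Pick R−Pick P: 77a + 115b = 70.4.
Solving gives a = 0.54008, b = 0.25056.
Unit vector along 315° is (sin 315°, cos 315°) = (-0.7071, 0.7071).
Slope in that direction = a·(-0.7071) + b·(0.7071) = −0.20472.
Apparent dip = arctan|0.20472| = 11.6° (true dip is 30.8°, so apparent ≤ true as expected).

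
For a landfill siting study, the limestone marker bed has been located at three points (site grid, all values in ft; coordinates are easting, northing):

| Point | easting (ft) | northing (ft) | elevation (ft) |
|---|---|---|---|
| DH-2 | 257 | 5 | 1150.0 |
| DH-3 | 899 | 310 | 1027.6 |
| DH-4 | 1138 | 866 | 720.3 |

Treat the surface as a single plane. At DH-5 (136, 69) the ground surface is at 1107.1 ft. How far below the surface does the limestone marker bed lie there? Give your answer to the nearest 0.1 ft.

Let the plane be z = a·easting + b·northing + c.
DH-3−DH-2: 642a + 305b = −122.4;  DH-4−DH-2: 881a + 861b = −429.7.
Solving gives a = 0.090377, b = −0.591547.
Then c = 1150 − a·257 − b·5 = 1129.73.
At (136, 69): z_contact = 12.29 − 40.82 + 1129.73 = 1101.21 ft.
Depth below ground = 1107.1 − 1101.21 = 5.9 ft.

5.9 ft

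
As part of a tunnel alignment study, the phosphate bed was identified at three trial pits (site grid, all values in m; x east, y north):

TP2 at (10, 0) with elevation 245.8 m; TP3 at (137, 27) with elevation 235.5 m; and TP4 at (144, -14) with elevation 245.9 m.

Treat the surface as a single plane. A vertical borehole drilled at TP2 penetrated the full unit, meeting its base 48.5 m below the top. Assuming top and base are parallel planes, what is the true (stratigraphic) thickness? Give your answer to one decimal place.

46.9 m

Two edge vectors: TP2→TP3 = (127, 27, -10.3), TP2→TP4 = (134, -14, 0.1).
Normal n = (TP2→TP3) × (TP2→TP4) = (-141.5, -1392.9, -5396).
So ∂z/∂x = −n_x/n_z = −0.02622 and ∂z/∂y = −n_y/n_z = −0.25814.
|∇z| = √(a²+b²) = 0.25946, so dip δ = arctan(0.25946) = 14.55°.
True thickness = vertical thickness × cos δ = 48.5 × cos 14.55° = 46.9 m.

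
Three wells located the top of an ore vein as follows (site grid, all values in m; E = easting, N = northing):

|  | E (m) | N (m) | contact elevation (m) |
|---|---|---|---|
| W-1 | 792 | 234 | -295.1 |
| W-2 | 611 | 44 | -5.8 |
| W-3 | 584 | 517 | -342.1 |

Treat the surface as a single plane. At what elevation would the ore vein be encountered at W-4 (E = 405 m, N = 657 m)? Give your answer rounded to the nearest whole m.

Let the plane be z = a·E + b·N + c.
W-2−W-1: −181a − 190b = 289.3;  W-3−W-1: −208a + 283b = −47.
Solving gives a = −0.80383, b = −0.75688.
Then c = -295.1 − a·792 − b·234 = 518.64.
At (405, 657): z = −325.6 − 497.3 + 518.64 = -304.2 m.

-304 m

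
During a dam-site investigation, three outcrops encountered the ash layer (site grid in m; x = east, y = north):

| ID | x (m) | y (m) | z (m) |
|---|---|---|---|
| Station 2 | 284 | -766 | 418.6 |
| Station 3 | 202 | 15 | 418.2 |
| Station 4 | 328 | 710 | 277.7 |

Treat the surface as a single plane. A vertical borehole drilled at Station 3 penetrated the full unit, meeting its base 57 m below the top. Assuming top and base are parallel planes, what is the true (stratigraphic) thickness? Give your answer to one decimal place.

46.5 m

Two edge vectors: Station 2→Station 3 = (-82, 781, -0.4), Station 2→Station 4 = (44, 1476, -140.9).
Normal n = (Station 2→Station 3) × (Station 2→Station 4) = (-109452.5, -11571.4, -155396).
So ∂z/∂x = −n_x/n_z = −0.70435 and ∂z/∂y = −n_y/n_z = −0.07446.
|∇z| = √(a²+b²) = 0.70827, so dip δ = arctan(0.70827) = 35.31°.
True thickness = vertical thickness × cos δ = 57 × cos 35.31° = 46.5 m.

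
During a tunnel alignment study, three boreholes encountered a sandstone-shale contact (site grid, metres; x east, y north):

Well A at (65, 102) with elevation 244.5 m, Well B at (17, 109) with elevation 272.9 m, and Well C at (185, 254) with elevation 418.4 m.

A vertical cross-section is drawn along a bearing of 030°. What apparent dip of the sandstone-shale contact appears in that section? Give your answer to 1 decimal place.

46.7°

Let the plane be z = a·x + b·y + c.
Well B−Well A: −48a + 7b = 28.4;  Well C−Well A: 120a + 152b = 173.9.
Solving gives a = −0.38096, b = 1.44484.
Unit vector along 030° is (sin 30°, cos 30°) = (0.5000, 0.8660).
Slope in that direction = a·(0.5000) + b·(0.8660) = 1.06079.
Apparent dip = arctan|1.06079| = 46.7° (true dip is 56.2°, so apparent ≤ true as expected).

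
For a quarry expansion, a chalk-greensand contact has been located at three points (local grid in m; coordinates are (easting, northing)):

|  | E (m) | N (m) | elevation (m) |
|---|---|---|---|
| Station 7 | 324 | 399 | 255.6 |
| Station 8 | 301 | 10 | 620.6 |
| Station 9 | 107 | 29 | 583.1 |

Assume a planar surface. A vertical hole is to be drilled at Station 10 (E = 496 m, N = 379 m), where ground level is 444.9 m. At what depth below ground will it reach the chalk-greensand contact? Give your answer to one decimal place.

Let the plane be z = a·E + b·N + c.
Station 8−Station 7: −23a − 389b = 365;  Station 9−Station 7: −217a − 370b = 327.5.
Solving gives a = 0.10082, b = −0.94426.
Then c = 255.6 − a·324 − b·399 = 599.70.
At (496, 379): z_contact = 50.01 − 357.88 + 599.70 = 291.83 m.
Depth below ground = 444.9 − 291.83 = 153.1 m.

153.1 m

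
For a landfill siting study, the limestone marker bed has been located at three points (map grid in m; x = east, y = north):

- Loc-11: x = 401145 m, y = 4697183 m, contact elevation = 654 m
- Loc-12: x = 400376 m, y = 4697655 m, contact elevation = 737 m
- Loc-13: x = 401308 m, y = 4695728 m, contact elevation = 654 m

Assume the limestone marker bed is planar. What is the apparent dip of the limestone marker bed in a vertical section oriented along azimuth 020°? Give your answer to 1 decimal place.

3.0°

Let the plane be z = a·x + b·y + c.
Loc-12−Loc-11: −769a + 472b = 83;  Loc-13−Loc-11: 163a − 1455b = 0.
Solving gives a = −0.11590, b = −0.01298.
Unit vector along 020° is (sin 20°, cos 20°) = (0.3420, 0.9397).
Slope in that direction = a·(0.3420) + b·(0.9397) = −0.05184.
Apparent dip = arctan|0.05184| = 3.0° (true dip is 6.7°, so apparent ≤ true as expected).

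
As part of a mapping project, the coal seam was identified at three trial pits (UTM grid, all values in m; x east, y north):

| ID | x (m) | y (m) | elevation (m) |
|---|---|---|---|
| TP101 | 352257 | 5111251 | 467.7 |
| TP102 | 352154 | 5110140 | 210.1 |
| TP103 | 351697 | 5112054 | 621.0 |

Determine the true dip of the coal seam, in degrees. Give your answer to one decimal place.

Let the plane be z = a·x + b·y + c.
TP102−TP101: −103a − 1111b = −257.6;  TP103−TP101: −560a + 803b = 153.3.
Solving gives a = 0.05183, b = 0.22706.
Gradient magnitude |∇z| = √(a² + b²) = √(0.00269 + 0.05156) = 0.23290.
True dip = arctan(0.23290) = 13.1°, dipping toward SSW (azimuth ≈ 193°).

13.1°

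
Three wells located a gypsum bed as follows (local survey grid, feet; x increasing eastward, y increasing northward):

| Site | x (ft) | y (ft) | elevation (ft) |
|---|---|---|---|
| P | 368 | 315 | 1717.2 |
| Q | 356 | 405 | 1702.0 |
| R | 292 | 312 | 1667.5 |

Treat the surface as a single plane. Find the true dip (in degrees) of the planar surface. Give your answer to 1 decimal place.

33.5°

Let the plane be z = a·x + b·y + c.
Q−P: −12a + 90b = −15.2;  R−P: −76a − 3b = −49.7.
Solving gives a = 0.65716, b = −0.08127.
Gradient magnitude |∇z| = √(a² + b²) = √(0.43185 + 0.00660) = 0.66216.
True dip = arctan(0.66216) = 33.5°, dipping toward W (azimuth ≈ 277°).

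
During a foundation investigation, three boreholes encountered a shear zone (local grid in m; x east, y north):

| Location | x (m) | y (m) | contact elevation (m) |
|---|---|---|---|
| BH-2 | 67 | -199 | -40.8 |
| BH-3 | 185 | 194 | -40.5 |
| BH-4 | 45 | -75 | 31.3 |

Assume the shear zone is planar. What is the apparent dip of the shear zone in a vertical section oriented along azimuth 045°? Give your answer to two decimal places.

Let the plane be z = a·x + b·y + c.
BH-3−BH-2: 118a + 393b = 0.3;  BH-4−BH-2: −22a + 124b = 72.1.
Solving gives a = −1.21566, b = 0.36577.
Unit vector along 045° is (sin 45°, cos 45°) = (0.7071, 0.7071).
Slope in that direction = a·(0.7071) + b·(0.7071) = −0.60096.
Apparent dip = arctan|0.60096| = 31.00° (true dip is 51.8°, so apparent ≤ true as expected).

31.00°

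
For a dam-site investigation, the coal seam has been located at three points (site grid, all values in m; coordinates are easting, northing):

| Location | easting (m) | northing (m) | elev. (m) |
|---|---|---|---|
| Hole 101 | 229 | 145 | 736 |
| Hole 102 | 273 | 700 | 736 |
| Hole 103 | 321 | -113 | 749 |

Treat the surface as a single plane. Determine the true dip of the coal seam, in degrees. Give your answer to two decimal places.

6.61°

Two edge vectors: Hole 101→Hole 102 = (44, 555, 0), Hole 101→Hole 103 = (92, -258, 13).
Normal n = (Hole 101→Hole 102) × (Hole 101→Hole 103) = (7215, -572, -62412).
So ∂z/∂easting = −n_x/n_z = 0.11560 and ∂z/∂northing = −n_y/n_z = −0.00916.
Gradient magnitude |∇z| = √(a² + b²) = √(0.01336 + 0.00008) = 0.11597.
True dip = arctan(0.11597) = 6.61°, dipping toward W (azimuth ≈ 275°).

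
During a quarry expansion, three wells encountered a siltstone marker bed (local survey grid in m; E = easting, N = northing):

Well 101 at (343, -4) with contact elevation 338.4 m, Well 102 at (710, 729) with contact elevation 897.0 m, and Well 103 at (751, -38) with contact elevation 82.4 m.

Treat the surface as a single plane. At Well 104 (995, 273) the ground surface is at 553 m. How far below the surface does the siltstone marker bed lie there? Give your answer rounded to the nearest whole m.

281 m

Let the plane be z = a·E + b·N + c.
Well 102−Well 101: 367a + 733b = 558.6;  Well 103−Well 101: 408a − 34b = −256.
Solving gives a = −0.54136, b = 1.03312.
Then c = 338.4 − a·343 − b·-4 = 528.22.
At (995, 273): z_contact = −538.7 + 282.0 + 528.22 = 271.6 m.
Depth below ground = 553 − 271.6 = 281 m.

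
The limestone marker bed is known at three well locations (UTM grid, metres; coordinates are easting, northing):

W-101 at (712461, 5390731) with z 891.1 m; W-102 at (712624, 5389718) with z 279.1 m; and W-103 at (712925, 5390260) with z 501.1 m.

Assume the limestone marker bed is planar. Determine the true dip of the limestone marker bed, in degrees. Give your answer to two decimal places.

Two edge vectors: W-101→W-102 = (163, -1013, -612), W-101→W-103 = (464, -471, -390).
Normal n = (W-101→W-102) × (W-101→W-103) = (106818, -220398, 393259).
So ∂z/∂easting = −n_x/n_z = −0.27162 and ∂z/∂northing = −n_y/n_z = 0.56044.
Gradient magnitude |∇z| = √(a² + b²) = √(0.07378 + 0.31409) = 0.62279.
True dip = arctan(0.62279) = 31.91°, dipping toward SSE (azimuth ≈ 154°).

31.91°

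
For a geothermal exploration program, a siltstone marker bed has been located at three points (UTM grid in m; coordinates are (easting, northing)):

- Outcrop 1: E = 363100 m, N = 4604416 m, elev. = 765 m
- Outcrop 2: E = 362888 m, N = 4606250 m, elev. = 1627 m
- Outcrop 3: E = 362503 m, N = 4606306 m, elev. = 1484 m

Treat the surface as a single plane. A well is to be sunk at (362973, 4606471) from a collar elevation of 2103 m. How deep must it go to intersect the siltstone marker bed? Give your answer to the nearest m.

Two edge vectors: Outcrop 1→Outcrop 2 = (-212, 1834, 862), Outcrop 1→Outcrop 3 = (-597, 1890, 719).
Normal n = (Outcrop 1→Outcrop 2) × (Outcrop 1→Outcrop 3) = (-310534, -362186, 694218).
So ∂z/∂E = −n_x/n_z = 0.44731482 and ∂z/∂N = −n_y/n_z = 0.52171796.
Intercept c from Outcrop 1: 765 − 162420.01 − 2402206.53 = −2563861.54.
At (362973, 4606471): z_contact = 162363.2 + 2403278.7 − 2563861.54 = 1780.3 m.
Depth below ground = 2103 − 1780.3 = 323 m.

323 m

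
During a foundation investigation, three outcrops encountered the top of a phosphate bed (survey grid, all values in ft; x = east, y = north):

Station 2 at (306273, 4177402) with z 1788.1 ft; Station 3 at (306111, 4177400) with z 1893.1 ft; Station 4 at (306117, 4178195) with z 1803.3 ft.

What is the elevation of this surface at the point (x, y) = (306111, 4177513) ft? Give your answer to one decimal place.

1880.9 ft

Two edge vectors: Station 2→Station 3 = (-162, -2, 105), Station 2→Station 4 = (-156, 793, 15.2).
Normal n = (Station 2→Station 3) × (Station 2→Station 4) = (-83295.4, -13917.6, -128778).
So ∂z/∂x = −n_x/n_z = −0.646813897 and ∂z/∂y = −n_y/n_z = −0.108074361.
Intercept c from Station 2: 1788.1 + 198101.63 + 451470.05 = 651359.78.
At (306111, 4177513): z = −197996.8 − 451482.0 + 651359.78 = 1880.9 ft.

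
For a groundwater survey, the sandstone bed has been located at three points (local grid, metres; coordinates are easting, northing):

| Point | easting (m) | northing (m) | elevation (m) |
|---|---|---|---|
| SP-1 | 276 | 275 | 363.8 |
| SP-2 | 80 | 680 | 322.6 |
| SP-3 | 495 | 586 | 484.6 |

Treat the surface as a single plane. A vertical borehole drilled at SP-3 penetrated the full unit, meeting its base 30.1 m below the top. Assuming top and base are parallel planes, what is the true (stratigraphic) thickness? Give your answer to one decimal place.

Two edge vectors: SP-1→SP-2 = (-196, 405, -41.2), SP-1→SP-3 = (219, 311, 120.8).
Normal n = (SP-1→SP-2) × (SP-1→SP-3) = (61737.2, 14654, -149651).
So ∂z/∂easting = −n_x/n_z = 0.41254 and ∂z/∂northing = −n_y/n_z = 0.09792.
|∇z| = √(a²+b²) = 0.42400, so dip δ = arctan(0.42400) = 22.98°.
True thickness = vertical thickness × cos δ = 30.1 × cos 22.98° = 27.7 m.

27.7 m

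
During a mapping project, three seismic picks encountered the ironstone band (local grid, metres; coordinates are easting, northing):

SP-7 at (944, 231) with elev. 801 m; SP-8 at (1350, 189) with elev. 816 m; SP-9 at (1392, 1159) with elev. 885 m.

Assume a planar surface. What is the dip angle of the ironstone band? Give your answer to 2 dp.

4.69°

Two edge vectors: SP-7→SP-8 = (406, -42, 15), SP-7→SP-9 = (448, 928, 84).
Normal n = (SP-7→SP-8) × (SP-7→SP-9) = (-17448, -27384, 395584).
So ∂z/∂easting = −n_x/n_z = 0.04411 and ∂z/∂northing = −n_y/n_z = 0.06922.
Gradient magnitude |∇z| = √(a² + b²) = √(0.00195 + 0.00479) = 0.08208.
True dip = arctan(0.08208) = 4.69°, dipping toward SSW (azimuth ≈ 213°).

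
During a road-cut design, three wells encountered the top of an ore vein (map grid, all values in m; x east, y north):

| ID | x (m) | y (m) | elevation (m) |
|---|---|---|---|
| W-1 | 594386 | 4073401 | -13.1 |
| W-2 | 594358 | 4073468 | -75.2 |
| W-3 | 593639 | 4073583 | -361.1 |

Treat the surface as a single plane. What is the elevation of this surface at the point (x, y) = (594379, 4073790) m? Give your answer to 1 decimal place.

Two edge vectors: W-1→W-2 = (-28, 67, -62.1), W-1→W-3 = (-747, 182, -348).
Normal n = (W-1→W-2) × (W-1→W-3) = (-12013.8, 36644.7, 44953).
So ∂z/∂x = −n_x/n_z = 0.267252464 and ∂z/∂y = −n_y/n_z = −0.815178075.
Intercept c from W-1: -13.1 − 158851.12 + 3320547.19 = 3161682.96.
At (594379, 4073790): z = 158849.3 − 3320864.3 + 3161682.96 = -332.1 m.

-332.1 m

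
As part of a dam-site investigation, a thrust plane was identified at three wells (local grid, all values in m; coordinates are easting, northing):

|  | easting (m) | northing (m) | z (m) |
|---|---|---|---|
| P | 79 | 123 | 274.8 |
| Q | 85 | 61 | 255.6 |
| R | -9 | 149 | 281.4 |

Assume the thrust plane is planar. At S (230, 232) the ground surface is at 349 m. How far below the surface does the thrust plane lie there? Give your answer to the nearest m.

38 m

Two edge vectors: P→Q = (6, -62, -19.2), P→R = (-88, 26, 6.6).
Normal n = (P→Q) × (P→R) = (90, 1650, -5300).
So ∂z/∂easting = −n_x/n_z = 0.01698 and ∂z/∂northing = −n_y/n_z = 0.31132.
Intercept c from P: 274.8 − 1.34 − 38.29 = 235.17.
At (230, 232): z_contact = 3.9 + 72.2 + 235.17 = 311.3 m.
Depth below ground = 349 − 311.3 = 38 m.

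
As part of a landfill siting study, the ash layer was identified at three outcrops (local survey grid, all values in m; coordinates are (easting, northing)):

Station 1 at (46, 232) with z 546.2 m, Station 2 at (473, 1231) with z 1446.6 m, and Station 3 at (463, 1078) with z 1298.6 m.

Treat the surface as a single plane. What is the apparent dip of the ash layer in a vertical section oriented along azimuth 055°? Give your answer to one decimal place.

Two edge vectors: Station 1→Station 2 = (427, 999, 900.4), Station 1→Station 3 = (417, 846, 752.4).
Normal n = (Station 1→Station 2) × (Station 1→Station 3) = (-10090.8, 54192, -55341).
So ∂z/∂E = −n_x/n_z = −0.18234 and ∂z/∂N = −n_y/n_z = 0.97924.
Unit vector along 055° is (sin 55°, cos 55°) = (0.8192, 0.5736).
Slope in that direction = a·(0.8192) + b·(0.5736) = 0.41230.
Apparent dip = arctan|0.41230| = 22.4° (true dip is 44.9°, so apparent ≤ true as expected).

22.4°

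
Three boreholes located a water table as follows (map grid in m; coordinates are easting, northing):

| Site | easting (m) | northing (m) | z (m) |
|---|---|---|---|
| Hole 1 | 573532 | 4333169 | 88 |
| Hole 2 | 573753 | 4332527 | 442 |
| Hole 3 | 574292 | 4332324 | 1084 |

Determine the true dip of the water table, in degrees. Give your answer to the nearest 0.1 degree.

Two edge vectors: Hole 1→Hole 2 = (221, -642, 354), Hole 1→Hole 3 = (760, -845, 996).
Normal n = (Hole 1→Hole 2) × (Hole 1→Hole 3) = (-340302, 48924, 301175).
So ∂z/∂easting = −n_x/n_z = 1.12991 and ∂z/∂northing = −n_y/n_z = −0.16244.
Gradient magnitude |∇z| = √(a² + b²) = √(1.27671 + 0.02639) = 1.14153.
True dip = arctan(1.14153) = 48.8°, dipping toward W (azimuth ≈ 278°).

48.8°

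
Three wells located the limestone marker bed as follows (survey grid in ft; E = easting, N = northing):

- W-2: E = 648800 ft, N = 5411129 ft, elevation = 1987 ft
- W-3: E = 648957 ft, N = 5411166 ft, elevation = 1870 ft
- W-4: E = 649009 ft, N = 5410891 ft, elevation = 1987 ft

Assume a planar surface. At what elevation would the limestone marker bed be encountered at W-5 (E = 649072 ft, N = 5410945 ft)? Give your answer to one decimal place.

1918.8 ft

Two edge vectors: W-2→W-3 = (157, 37, -117), W-2→W-4 = (209, -238, 0).
Normal n = (W-2→W-3) × (W-2→W-4) = (-27846, -24453, -45099).
So ∂z/∂E = −n_x/n_z = −0.617441628 and ∂z/∂N = −n_y/n_z = −0.542207144.
Intercept c from W-2: 1987 + 400596.13 + 2933952.80 = 3336535.93.
At (649072, 5410945): z = −400764.1 − 2933853.0 + 3336535.93 = 1918.8 ft.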